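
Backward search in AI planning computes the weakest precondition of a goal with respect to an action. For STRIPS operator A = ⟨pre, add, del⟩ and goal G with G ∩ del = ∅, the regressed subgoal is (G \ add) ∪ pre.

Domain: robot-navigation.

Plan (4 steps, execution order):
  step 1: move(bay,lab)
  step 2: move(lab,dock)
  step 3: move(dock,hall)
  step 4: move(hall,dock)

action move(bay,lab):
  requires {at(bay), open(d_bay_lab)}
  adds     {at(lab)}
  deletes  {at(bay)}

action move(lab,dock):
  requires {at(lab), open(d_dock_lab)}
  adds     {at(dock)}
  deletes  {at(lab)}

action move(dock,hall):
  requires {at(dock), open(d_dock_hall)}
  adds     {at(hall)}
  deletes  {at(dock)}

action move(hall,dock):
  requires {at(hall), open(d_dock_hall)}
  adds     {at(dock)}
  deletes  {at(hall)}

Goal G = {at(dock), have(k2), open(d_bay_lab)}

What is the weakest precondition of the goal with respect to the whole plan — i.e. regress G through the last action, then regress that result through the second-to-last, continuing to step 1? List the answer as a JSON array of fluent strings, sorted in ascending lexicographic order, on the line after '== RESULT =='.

Regress step by step:
  through step 4 (move(hall,dock)): drop {at(dock)}, keep {have(k2), open(d_bay_lab)}, require {at(hall), open(d_dock_hall)}
    → {at(hall), have(k2), open(d_bay_lab), open(d_dock_hall)}
  through step 3 (move(dock,hall)): drop {at(hall)}, keep {have(k2), open(d_bay_lab), open(d_dock_hall)}, require {at(dock), open(d_dock_hall)}
    → {at(dock), have(k2), open(d_bay_lab), open(d_dock_hall)}
  through step 2 (move(lab,dock)): drop {at(dock)}, keep {have(k2), open(d_bay_lab), open(d_dock_hall)}, require {at(lab), open(d_dock_lab)}
    → {at(lab), have(k2), open(d_bay_lab), open(d_dock_hall), open(d_dock_lab)}
  through step 1 (move(bay,lab)): drop {at(lab)}, keep {have(k2), open(d_bay_lab), open(d_dock_hall), open(d_dock_lab)}, require {at(bay), open(d_bay_lab)}
    → {at(bay), have(k2), open(d_bay_lab), open(d_dock_hall), open(d_dock_lab)}

== RESULT ==
["at(bay)", "have(k2)", "open(d_bay_lab)", "open(d_dock_hall)", "open(d_dock_lab)"]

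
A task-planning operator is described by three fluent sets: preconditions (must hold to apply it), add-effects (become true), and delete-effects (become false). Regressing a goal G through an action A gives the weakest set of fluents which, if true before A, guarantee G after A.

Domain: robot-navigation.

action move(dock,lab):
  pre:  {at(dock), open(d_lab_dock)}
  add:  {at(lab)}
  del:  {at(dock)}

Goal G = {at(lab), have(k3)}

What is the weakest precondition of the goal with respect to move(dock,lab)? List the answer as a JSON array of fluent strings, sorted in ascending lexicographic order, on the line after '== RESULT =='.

Compute (G \ add) ∪ pre:
  G ∩ del = {}  (empty — regression defined)
  G \ add = {at(lab), have(k3)} \ {at(lab)} = {have(k3)}
  ∪ pre   = {have(k3)} ∪ {at(dock), open(d_lab_dock)}
          = {at(dock), have(k3), open(d_lab_dock)}

== RESULT ==
["at(dock)", "have(k3)", "open(d_lab_dock)"]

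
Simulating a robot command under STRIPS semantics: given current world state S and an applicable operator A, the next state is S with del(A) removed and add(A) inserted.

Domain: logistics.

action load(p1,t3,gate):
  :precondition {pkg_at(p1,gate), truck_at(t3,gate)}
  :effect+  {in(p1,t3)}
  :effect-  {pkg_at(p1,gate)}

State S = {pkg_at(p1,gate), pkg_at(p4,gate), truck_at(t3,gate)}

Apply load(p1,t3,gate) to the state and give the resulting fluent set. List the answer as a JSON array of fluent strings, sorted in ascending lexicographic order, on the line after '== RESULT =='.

Compute (S \ del) ∪ add:
  pre ⊆ S: {pkg_at(p1,gate), truck_at(t3,gate)} ⊆ S  — applicable
  S \ del = {pkg_at(p4,gate), truck_at(t3,gate)}
  ∪ add   = {in(p1,t3), pkg_at(p4,gate), truck_at(t3,gate)}

== RESULT ==
["in(p1,t3)", "pkg_at(p4,gate)", "truck_at(t3,gate)"]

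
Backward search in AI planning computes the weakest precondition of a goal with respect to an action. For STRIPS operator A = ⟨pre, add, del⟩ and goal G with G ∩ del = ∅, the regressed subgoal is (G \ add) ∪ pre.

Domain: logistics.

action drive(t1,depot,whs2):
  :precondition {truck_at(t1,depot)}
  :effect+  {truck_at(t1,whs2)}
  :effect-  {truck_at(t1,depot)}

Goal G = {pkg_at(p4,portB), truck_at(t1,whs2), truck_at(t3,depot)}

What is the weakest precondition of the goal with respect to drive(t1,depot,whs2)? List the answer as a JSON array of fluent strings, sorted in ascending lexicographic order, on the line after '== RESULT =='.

Regress:
  G ∩ del = {}  (empty — regression defined)
  G \ add = {pkg_at(p4,portB), truck_at(t1,whs2), truck_at(t3,depot)} \ {truck_at(t1,whs2)} = {pkg_at(p4,portB), truck_at(t3,depot)}
  ∪ pre   = {pkg_at(p4,portB), truck_at(t3,depot)} ∪ {truck_at(t1,depot)}
          = {pkg_at(p4,portB), truck_at(t1,depot), truck_at(t3,depot)}

== RESULT ==
["pkg_at(p4,portB)", "truck_at(t1,depot)", "truck_at(t3,depot)"]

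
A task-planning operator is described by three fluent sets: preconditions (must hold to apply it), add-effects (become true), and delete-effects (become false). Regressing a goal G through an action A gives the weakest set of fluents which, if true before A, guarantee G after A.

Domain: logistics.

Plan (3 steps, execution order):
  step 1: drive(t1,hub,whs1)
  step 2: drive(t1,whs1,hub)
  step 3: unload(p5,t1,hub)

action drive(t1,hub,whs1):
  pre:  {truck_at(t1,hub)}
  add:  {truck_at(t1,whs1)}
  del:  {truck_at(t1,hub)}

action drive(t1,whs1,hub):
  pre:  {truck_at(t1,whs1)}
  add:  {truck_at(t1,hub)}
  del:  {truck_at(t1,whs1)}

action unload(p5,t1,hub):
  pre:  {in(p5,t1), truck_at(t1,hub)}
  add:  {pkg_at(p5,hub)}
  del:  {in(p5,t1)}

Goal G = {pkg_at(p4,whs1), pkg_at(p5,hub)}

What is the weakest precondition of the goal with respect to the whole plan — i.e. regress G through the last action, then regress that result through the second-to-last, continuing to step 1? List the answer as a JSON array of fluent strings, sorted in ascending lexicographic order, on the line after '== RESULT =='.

Work backward from the goal:
  through step 3 (unload(p5,t1,hub)): drop {pkg_at(p5,hub)}, keep {pkg_at(p4,whs1)}, require {in(p5,t1), truck_at(t1,hub)}
    → {in(p5,t1), pkg_at(p4,whs1), truck_at(t1,hub)}
  through step 2 (drive(t1,whs1,hub)): drop {truck_at(t1,hub)}, keep {in(p5,t1), pkg_at(p4,whs1)}, require {truck_at(t1,whs1)}
    → {in(p5,t1), pkg_at(p4,whs1), truck_at(t1,whs1)}
  through step 1 (drive(t1,hub,whs1)): drop {truck_at(t1,whs1)}, keep {in(p5,t1), pkg_at(p4,whs1)}, require {truck_at(t1,hub)}
    → {in(p5,t1), pkg_at(p4,whs1), truck_at(t1,hub)}

== RESULT ==
["in(p5,t1)", "pkg_at(p4,whs1)", "truck_at(t1,hub)"]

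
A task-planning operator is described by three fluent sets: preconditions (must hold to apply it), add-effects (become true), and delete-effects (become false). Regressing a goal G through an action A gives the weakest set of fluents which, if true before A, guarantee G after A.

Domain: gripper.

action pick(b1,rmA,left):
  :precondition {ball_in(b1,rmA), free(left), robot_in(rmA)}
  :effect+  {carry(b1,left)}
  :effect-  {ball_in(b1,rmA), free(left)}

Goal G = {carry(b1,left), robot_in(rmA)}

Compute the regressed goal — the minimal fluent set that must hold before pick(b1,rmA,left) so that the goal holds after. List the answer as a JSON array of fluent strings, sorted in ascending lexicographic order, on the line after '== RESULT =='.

Regress:
  G ∩ del = {}  (empty — regression defined)
  G \ add = {carry(b1,left), robot_in(rmA)} \ {carry(b1,left)} = {robot_in(rmA)}
  ∪ pre   = {robot_in(rmA)} ∪ {ball_in(b1,rmA), free(left), robot_in(rmA)}
          = {ball_in(b1,rmA), free(left), robot_in(rmA)}

== RESULT ==
["ball_in(b1,rmA)", "free(left)", "robot_in(rmA)"]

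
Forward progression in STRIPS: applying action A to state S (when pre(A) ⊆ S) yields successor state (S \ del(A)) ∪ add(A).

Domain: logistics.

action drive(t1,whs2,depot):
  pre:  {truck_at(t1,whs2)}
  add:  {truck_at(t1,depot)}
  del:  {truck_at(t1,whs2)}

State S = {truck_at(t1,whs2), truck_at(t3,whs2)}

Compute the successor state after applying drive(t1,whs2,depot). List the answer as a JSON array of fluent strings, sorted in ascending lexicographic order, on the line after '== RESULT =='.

Compute (S \ del) ∪ add:
  pre ⊆ S: {truck_at(t1,whs2)} ⊆ S  — applicable
  S \ del = {truck_at(t3,whs2)}
  ∪ add   = {truck_at(t1,depot), truck_at(t3,whs2)}

== RESULT ==
["truck_at(t1,depot)", "truck_at(t3,whs2)"]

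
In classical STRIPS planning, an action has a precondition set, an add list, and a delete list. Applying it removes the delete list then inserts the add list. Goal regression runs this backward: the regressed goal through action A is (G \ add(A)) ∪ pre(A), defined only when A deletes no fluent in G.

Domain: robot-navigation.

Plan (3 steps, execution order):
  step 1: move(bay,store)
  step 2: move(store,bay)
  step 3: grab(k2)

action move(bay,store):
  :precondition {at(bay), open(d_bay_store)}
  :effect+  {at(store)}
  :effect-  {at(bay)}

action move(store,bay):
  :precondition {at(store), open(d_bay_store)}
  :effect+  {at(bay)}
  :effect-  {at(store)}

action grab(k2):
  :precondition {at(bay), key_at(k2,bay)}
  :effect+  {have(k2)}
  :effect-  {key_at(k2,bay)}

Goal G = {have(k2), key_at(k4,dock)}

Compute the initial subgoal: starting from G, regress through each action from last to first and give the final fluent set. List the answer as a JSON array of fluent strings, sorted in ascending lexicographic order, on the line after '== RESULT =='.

Work backward from the goal:
  through step 3 (grab(k2)): drop {have(k2)}, keep {key_at(k4,dock)}, require {at(bay), key_at(k2,bay)}
    → {at(bay), key_at(k2,bay), key_at(k4,dock)}
  through step 2 (move(store,bay)): drop {at(bay)}, keep {key_at(k2,bay), key_at(k4,dock)}, require {at(store), open(d_bay_store)}
    → {at(store), key_at(k2,bay), key_at(k4,dock), open(d_bay_store)}
  through step 1 (move(bay,store)): drop {at(store)}, keep {key_at(k2,bay), key_at(k4,dock), open(d_bay_store)}, require {at(bay), open(d_bay_store)}
    → {at(bay), key_at(k2,bay), key_at(k4,dock), open(d_bay_store)}

== RESULT ==
["at(bay)", "key_at(k2,bay)", "key_at(k4,dock)", "open(d_bay_store)"]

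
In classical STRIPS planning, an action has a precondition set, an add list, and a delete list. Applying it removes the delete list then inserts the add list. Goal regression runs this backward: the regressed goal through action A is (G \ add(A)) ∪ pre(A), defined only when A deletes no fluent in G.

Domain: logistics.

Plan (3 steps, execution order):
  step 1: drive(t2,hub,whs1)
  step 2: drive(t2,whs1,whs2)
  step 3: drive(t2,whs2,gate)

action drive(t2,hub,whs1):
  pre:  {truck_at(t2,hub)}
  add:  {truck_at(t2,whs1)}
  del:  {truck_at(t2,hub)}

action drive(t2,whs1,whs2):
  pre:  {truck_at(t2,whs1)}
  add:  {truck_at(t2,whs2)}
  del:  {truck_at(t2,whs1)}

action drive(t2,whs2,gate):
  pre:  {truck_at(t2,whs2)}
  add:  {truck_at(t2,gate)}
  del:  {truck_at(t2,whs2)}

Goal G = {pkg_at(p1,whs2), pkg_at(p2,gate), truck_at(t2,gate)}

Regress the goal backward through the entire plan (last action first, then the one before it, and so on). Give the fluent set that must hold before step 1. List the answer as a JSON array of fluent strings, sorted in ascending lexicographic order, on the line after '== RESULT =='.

Work backward from the goal:
  through step 3 (drive(t2,whs2,gate)): drop {truck_at(t2,gate)}, keep {pkg_at(p1,whs2), pkg_at(p2,gate)}, require {truck_at(t2,whs2)}
    → {pkg_at(p1,whs2), pkg_at(p2,gate), truck_at(t2,whs2)}
  through step 2 (drive(t2,whs1,whs2)): drop {truck_at(t2,whs2)}, keep {pkg_at(p1,whs2), pkg_at(p2,gate)}, require {truck_at(t2,whs1)}
    → {pkg_at(p1,whs2), pkg_at(p2,gate), truck_at(t2,whs1)}
  through step 1 (drive(t2,hub,whs1)): drop {truck_at(t2,whs1)}, keep {pkg_at(p1,whs2), pkg_at(p2,gate)}, require {truck_at(t2,hub)}
    → {pkg_at(p1,whs2), pkg_at(p2,gate), truck_at(t2,hub)}

== RESULT ==
["pkg_at(p1,whs2)", "pkg_at(p2,gate)", "truck_at(t2,hub)"]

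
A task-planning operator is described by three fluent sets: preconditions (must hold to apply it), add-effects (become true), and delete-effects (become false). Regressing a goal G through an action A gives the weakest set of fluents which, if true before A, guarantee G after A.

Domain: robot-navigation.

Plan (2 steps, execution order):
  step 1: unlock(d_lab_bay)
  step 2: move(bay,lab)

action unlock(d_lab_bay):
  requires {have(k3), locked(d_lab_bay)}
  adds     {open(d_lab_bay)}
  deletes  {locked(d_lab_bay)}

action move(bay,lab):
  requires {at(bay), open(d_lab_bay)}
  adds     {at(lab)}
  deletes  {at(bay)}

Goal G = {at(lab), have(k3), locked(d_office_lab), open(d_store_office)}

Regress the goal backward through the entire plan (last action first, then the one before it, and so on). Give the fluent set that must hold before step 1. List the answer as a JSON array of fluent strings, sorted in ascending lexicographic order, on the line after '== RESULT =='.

Regress step by step:
  through step 2 (move(bay,lab)): drop {at(lab)}, keep {have(k3), locked(d_office_lab), open(d_store_office)}, require {at(bay), open(d_lab_bay)}
    → {at(bay), have(k3), locked(d_office_lab), open(d_lab_bay), open(d_store_office)}
  through step 1 (unlock(d_lab_bay)): drop {open(d_lab_bay)}, keep {at(bay), have(k3), locked(d_office_lab), open(d_store_office)}, require {have(k3), locked(d_lab_bay)}
    → {at(bay), have(k3), locked(d_lab_bay), locked(d_office_lab), open(d_store_office)}

== RESULT ==
["at(bay)", "have(k3)", "locked(d_lab_bay)", "locked(d_office_lab)", "open(d_store_office)"]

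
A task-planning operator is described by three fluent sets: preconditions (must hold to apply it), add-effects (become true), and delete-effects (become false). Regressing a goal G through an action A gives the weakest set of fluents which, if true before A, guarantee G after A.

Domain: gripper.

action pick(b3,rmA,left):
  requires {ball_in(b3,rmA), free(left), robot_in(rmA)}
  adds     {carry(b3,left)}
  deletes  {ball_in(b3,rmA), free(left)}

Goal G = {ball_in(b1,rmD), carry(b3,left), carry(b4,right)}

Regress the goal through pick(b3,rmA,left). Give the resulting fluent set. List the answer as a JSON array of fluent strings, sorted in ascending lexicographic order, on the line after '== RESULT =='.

Regress:
  G ∩ del = {}  (empty — regression defined)
  G \ add = {ball_in(b1,rmD), carry(b3,left), carry(b4,right)} \ {carry(b3,left)} = {ball_in(b1,rmD), carry(b4,right)}
  ∪ pre   = {ball_in(b1,rmD), carry(b4,right)} ∪ {ball_in(b3,rmA), free(left), robot_in(rmA)}
          = {ball_in(b1,rmD), ball_in(b3,rmA), carry(b4,right), free(left), robot_in(rmA)}

== RESULT ==
["ball_in(b1,rmD)", "ball_in(b3,rmA)", "carry(b4,right)", "free(left)", "robot_in(rmA)"]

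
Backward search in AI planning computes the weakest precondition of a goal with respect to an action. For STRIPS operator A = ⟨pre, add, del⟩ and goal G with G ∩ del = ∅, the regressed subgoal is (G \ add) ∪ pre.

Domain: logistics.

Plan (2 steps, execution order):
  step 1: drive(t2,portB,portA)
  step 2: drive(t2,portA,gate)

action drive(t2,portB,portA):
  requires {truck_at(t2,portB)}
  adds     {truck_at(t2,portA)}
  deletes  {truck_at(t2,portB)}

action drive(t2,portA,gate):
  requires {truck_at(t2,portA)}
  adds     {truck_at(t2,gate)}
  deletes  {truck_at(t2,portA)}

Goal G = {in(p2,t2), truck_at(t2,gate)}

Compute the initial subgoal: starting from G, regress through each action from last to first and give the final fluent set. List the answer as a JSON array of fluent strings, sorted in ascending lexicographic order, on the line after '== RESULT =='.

Regress step by step:
  through step 2 (drive(t2,portA,gate)): drop {truck_at(t2,gate)}, keep {in(p2,t2)}, require {truck_at(t2,portA)}
    → {in(p2,t2), truck_at(t2,portA)}
  through step 1 (drive(t2,portB,portA)): drop {truck_at(t2,portA)}, keep {in(p2,t2)}, require {truck_at(t2,portB)}
    → {in(p2,t2), truck_at(t2,portB)}

== RESULT ==
["in(p2,t2)", "truck_at(t2,portB)"]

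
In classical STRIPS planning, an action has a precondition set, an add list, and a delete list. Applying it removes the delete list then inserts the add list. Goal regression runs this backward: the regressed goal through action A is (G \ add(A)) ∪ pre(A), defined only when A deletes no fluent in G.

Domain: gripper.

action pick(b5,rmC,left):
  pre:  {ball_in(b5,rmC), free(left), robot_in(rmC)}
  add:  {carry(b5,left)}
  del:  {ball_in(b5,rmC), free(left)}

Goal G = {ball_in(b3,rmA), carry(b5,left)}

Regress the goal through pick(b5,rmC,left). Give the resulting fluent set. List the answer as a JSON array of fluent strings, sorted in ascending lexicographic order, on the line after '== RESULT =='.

Regress:
  G ∩ del = {}  (empty — regression defined)
  G \ add = {ball_in(b3,rmA), carry(b5,left)} \ {carry(b5,left)} = {ball_in(b3,rmA)}
  ∪ pre   = {ball_in(b3,rmA)} ∪ {ball_in(b5,rmC), free(left), robot_in(rmC)}
          = {ball_in(b3,rmA), ball_in(b5,rmC), free(left), robot_in(rmC)}

== RESULT ==
["ball_in(b3,rmA)", "ball_in(b5,rmC)", "free(left)", "robot_in(rmC)"]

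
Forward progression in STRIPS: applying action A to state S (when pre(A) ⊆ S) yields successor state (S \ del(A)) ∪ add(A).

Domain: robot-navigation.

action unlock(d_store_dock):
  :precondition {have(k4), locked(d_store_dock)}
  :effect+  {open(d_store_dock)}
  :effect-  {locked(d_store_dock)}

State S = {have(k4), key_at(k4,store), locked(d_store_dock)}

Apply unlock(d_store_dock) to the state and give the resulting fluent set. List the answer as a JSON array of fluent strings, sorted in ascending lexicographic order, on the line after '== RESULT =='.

Compute (S \ del) ∪ add:
  pre ⊆ S: {have(k4), locked(d_store_dock)} ⊆ S  — applicable
  S \ del = {have(k4), key_at(k4,store)}
  ∪ add   = {have(k4), key_at(k4,store), open(d_store_dock)}

== RESULT ==
["have(k4)", "key_at(k4,store)", "open(d_store_dock)"]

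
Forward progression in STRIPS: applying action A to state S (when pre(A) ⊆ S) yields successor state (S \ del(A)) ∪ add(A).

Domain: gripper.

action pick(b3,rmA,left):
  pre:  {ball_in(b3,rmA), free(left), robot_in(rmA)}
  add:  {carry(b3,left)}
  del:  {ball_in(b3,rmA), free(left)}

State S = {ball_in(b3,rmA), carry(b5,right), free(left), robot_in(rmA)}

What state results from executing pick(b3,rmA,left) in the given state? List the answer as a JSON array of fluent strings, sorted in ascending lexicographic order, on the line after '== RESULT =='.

Progress:
  pre ⊆ S: {ball_in(b3,rmA), free(left), robot_in(rmA)} ⊆ S  — applicable
  S \ del = {carry(b5,right), robot_in(rmA)}
  ∪ add   = {carry(b3,left), carry(b5,right), robot_in(rmA)}

== RESULT ==
["carry(b3,left)", "carry(b5,right)", "robot_in(rmA)"]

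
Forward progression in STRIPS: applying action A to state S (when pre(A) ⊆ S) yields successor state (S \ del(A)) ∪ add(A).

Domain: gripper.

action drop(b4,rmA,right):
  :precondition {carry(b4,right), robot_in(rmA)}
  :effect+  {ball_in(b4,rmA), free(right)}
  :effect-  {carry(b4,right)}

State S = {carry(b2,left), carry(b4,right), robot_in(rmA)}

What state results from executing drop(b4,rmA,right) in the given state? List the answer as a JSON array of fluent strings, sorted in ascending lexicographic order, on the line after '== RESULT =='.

Compute (S \ del) ∪ add:
  pre ⊆ S: {carry(b4,right), robot_in(rmA)} ⊆ S  — applicable
  S \ del = {carry(b2,left), robot_in(rmA)}
  ∪ add   = {ball_in(b4,rmA), carry(b2,left), free(right), robot_in(rmA)}

== RESULT ==
["ball_in(b4,rmA)", "carry(b2,left)", "free(right)", "robot_in(rmA)"]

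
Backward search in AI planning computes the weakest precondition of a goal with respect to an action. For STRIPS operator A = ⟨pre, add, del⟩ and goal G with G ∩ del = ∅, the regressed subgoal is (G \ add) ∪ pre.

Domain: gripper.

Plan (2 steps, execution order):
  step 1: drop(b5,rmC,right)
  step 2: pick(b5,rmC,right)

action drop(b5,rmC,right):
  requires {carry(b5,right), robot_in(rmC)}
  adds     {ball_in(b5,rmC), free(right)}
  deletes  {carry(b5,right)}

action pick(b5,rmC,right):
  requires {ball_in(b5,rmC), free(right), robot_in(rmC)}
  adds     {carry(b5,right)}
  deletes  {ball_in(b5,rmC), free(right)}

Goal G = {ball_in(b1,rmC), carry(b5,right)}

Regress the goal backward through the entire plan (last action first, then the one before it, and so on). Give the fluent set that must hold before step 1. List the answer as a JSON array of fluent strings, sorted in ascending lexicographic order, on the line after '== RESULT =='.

Work backward from the goal:
  through step 2 (pick(b5,rmC,right)): drop {carry(b5,right)}, keep {ball_in(b1,rmC)}, require {ball_in(b5,rmC), free(right), robot_in(rmC)}
    → {ball_in(b1,rmC), ball_in(b5,rmC), free(right), robot_in(rmC)}
  through step 1 (drop(b5,rmC,right)): drop {ball_in(b5,rmC), free(right)}, keep {ball_in(b1,rmC), robot_in(rmC)}, require {carry(b5,right), robot_in(rmC)}
    → {ball_in(b1,rmC), carry(b5,right), robot_in(rmC)}

== RESULT ==
["ball_in(b1,rmC)", "carry(b5,right)", "robot_in(rmC)"]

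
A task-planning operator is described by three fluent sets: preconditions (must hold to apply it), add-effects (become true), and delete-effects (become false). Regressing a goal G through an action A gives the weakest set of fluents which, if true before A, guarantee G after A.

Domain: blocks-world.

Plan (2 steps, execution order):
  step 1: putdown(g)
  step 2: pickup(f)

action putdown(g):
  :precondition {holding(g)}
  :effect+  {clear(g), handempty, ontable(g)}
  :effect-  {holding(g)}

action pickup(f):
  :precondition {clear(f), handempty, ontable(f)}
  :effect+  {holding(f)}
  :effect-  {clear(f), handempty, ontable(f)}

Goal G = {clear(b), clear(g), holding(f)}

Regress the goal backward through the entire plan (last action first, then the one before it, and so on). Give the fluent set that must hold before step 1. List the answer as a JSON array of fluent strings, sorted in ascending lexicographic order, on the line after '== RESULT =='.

Regress step by step:
  through step 2 (pickup(f)): drop {holding(f)}, keep {clear(b), clear(g)}, require {clear(f), handempty, ontable(f)}
    → {clear(b), clear(f), clear(g), handempty, ontable(f)}
  through step 1 (putdown(g)): drop {clear(g), handempty}, keep {clear(b), clear(f), ontable(f)}, require {holding(g)}
    → {clear(b), clear(f), holding(g), ontable(f)}

== RESULT ==
["clear(b)", "clear(f)", "holding(g)", "ontable(f)"]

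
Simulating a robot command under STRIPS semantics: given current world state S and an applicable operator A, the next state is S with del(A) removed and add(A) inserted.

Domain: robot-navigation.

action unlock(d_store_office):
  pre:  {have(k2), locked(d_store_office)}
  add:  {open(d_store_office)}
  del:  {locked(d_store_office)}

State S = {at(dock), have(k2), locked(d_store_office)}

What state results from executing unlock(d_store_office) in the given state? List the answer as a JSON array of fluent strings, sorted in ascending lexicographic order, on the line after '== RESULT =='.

Compute (S \ del) ∪ add:
  pre ⊆ S: {have(k2), locked(d_store_office)} ⊆ S  — applicable
  S \ del = {at(dock), have(k2)}
  ∪ add   = {at(dock), have(k2), open(d_store_office)}

== RESULT ==
["at(dock)", "have(k2)", "open(d_store_office)"]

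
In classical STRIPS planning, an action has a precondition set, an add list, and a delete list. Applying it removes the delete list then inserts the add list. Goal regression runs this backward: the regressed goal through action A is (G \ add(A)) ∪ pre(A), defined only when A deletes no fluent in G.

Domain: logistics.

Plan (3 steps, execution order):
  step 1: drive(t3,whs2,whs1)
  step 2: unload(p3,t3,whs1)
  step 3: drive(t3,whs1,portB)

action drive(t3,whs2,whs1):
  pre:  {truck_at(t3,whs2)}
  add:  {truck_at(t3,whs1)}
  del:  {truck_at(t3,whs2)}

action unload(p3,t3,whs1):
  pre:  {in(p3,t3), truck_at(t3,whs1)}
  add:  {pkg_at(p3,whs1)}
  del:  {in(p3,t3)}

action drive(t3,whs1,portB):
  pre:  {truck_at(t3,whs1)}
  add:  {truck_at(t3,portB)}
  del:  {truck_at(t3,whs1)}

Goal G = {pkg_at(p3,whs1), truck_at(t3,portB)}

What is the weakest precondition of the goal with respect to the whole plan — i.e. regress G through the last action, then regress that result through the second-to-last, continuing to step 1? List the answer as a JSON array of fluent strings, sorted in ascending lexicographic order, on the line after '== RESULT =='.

Work backward from the goal:
  through step 3 (drive(t3,whs1,portB)): drop {truck_at(t3,portB)}, keep {pkg_at(p3,whs1)}, require {truck_at(t3,whs1)}
    → {pkg_at(p3,whs1), truck_at(t3,whs1)}
  through step 2 (unload(p3,t3,whs1)): drop {pkg_at(p3,whs1)}, keep {truck_at(t3,whs1)}, require {in(p3,t3), truck_at(t3,whs1)}
    → {in(p3,t3), truck_at(t3,whs1)}
  through step 1 (drive(t3,whs2,whs1)): drop {truck_at(t3,whs1)}, keep {in(p3,t3)}, require {truck_at(t3,whs2)}
    → {in(p3,t3), truck_at(t3,whs2)}

== RESULT ==
["in(p3,t3)", "truck_at(t3,whs2)"]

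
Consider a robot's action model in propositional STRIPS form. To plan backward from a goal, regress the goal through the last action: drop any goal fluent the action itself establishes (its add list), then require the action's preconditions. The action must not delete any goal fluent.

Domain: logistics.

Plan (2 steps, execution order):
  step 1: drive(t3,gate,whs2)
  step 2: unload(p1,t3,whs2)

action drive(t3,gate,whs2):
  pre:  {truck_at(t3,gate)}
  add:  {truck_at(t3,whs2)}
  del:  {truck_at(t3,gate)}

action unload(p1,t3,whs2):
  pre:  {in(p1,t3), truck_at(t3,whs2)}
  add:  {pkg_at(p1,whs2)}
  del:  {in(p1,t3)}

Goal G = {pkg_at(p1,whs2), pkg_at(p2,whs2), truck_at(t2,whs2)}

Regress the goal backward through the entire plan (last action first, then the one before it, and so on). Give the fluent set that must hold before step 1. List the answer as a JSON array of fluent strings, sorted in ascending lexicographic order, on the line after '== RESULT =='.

Work backward from the goal:
  through step 2 (unload(p1,t3,whs2)): drop {pkg_at(p1,whs2)}, keep {pkg_at(p2,whs2), truck_at(t2,whs2)}, require {in(p1,t3), truck_at(t3,whs2)}
    → {in(p1,t3), pkg_at(p2,whs2), truck_at(t2,whs2), truck_at(t3,whs2)}
  through step 1 (drive(t3,gate,whs2)): drop {truck_at(t3,whs2)}, keep {in(p1,t3), pkg_at(p2,whs2), truck_at(t2,whs2)}, require {truck_at(t3,gate)}
    → {in(p1,t3), pkg_at(p2,whs2), truck_at(t2,whs2), truck_at(t3,gate)}

== RESULT ==
["in(p1,t3)", "pkg_at(p2,whs2)", "truck_at(t2,whs2)", "truck_at(t3,gate)"]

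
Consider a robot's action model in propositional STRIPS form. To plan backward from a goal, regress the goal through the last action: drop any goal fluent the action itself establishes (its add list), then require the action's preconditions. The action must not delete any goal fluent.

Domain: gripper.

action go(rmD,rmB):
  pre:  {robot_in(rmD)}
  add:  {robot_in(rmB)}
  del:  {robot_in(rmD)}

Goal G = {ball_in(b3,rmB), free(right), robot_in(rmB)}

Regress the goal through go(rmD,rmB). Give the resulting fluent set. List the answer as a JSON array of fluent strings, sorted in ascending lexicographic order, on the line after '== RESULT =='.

Regress:
  G ∩ del = {}  (empty — regression defined)
  G \ add = {ball_in(b3,rmB), free(right), robot_in(rmB)} \ {robot_in(rmB)} = {ball_in(b3,rmB), free(right)}
  ∪ pre   = {ball_in(b3,rmB), free(right)} ∪ {robot_in(rmD)}
          = {ball_in(b3,rmB), free(right), robot_in(rmD)}

== RESULT ==
["ball_in(b3,rmB)", "free(right)", "robot_in(rmD)"]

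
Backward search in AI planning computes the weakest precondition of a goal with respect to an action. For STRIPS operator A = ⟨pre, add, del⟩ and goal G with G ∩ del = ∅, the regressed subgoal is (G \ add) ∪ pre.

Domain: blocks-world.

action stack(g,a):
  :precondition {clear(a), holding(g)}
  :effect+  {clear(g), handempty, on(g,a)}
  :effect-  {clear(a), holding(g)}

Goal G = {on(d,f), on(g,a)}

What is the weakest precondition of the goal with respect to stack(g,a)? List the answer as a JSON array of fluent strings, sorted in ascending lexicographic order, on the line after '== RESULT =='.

Compute (G \ add) ∪ pre:
  G ∩ del = {}  (empty — regression defined)
  G \ add = {on(d,f), on(g,a)} \ {clear(g), handempty, on(g,a)} = {on(d,f)}
  ∪ pre   = {on(d,f)} ∪ {clear(a), holding(g)}
          = {clear(a), holding(g), on(d,f)}

== RESULT ==
["clear(a)", "holding(g)", "on(d,f)"]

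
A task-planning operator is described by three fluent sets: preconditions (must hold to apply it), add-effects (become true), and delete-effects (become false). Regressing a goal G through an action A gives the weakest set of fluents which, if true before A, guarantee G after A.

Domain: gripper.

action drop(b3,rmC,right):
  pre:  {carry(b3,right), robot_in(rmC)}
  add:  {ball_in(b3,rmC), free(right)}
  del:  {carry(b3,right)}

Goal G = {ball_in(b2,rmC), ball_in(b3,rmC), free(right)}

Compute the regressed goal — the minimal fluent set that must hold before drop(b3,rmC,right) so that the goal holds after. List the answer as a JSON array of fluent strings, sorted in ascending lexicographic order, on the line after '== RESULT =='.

Regress:
  G ∩ del = {}  (empty — regression defined)
  G \ add = {ball_in(b2,rmC), ball_in(b3,rmC), free(right)} \ {ball_in(b3,rmC), free(right)} = {ball_in(b2,rmC)}
  ∪ pre   = {ball_in(b2,rmC)} ∪ {carry(b3,right), robot_in(rmC)}
          = {ball_in(b2,rmC), carry(b3,right), robot_in(rmC)}

== RESULT ==
["ball_in(b2,rmC)", "carry(b3,right)", "robot_in(rmC)"]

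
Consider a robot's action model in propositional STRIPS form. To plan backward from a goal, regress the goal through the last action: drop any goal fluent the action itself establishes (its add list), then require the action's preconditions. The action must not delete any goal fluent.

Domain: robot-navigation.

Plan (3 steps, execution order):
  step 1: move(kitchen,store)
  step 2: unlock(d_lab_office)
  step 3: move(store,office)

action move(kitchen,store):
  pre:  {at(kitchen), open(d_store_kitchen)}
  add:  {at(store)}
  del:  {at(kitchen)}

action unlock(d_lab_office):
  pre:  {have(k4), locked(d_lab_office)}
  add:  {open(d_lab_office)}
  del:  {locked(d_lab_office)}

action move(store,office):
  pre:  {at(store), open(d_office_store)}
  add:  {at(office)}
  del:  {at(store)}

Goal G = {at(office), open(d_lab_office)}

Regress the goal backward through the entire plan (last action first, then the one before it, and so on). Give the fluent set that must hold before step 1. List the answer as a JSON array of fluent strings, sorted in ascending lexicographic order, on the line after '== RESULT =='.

Work backward from the goal:
  through step 3 (move(store,office)): drop {at(office)}, keep {open(d_lab_office)}, require {at(store), open(d_office_store)}
    → {at(store), open(d_lab_office), open(d_office_store)}
  through step 2 (unlock(d_lab_office)): drop {open(d_lab_office)}, keep {at(store), open(d_office_store)}, require {have(k4), locked(d_lab_office)}
    → {at(store), have(k4), locked(d_lab_office), open(d_office_store)}
  through step 1 (move(kitchen,store)): drop {at(store)}, keep {have(k4), locked(d_lab_office), open(d_office_store)}, require {at(kitchen), open(d_store_kitchen)}
    → {at(kitchen), have(k4), locked(d_lab_office), open(d_office_store), open(d_store_kitchen)}

== RESULT ==
["at(kitchen)", "have(k4)", "locked(d_lab_office)", "open(d_office_store)", "open(d_store_kitchen)"]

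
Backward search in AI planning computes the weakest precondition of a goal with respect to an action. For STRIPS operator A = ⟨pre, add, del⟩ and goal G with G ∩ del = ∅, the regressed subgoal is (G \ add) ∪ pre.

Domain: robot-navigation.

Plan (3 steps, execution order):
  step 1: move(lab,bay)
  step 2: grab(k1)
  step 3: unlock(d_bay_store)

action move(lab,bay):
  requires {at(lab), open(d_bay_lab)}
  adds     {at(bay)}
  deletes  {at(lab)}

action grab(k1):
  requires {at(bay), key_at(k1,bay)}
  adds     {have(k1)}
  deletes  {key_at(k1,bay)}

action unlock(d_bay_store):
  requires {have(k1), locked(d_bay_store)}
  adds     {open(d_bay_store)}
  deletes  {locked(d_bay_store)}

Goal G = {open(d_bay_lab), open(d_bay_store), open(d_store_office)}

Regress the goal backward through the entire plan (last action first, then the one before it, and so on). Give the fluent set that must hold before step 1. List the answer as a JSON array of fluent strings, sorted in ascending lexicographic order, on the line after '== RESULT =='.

Work backward from the goal:
  through step 3 (unlock(d_bay_store)): drop {open(d_bay_store)}, keep {open(d_bay_lab), open(d_store_office)}, require {have(k1), locked(d_bay_store)}
    → {have(k1), locked(d_bay_store), open(d_bay_lab), open(d_store_office)}
  through step 2 (grab(k1)): drop {have(k1)}, keep {locked(d_bay_store), open(d_bay_lab), open(d_store_office)}, require {at(bay), key_at(k1,bay)}
    → {at(bay), key_at(k1,bay), locked(d_bay_store), open(d_bay_lab), open(d_store_office)}
  through step 1 (move(lab,bay)): drop {at(bay)}, keep {key_at(k1,bay), locked(d_bay_store), open(d_bay_lab), open(d_store_office)}, require {at(lab), open(d_bay_lab)}
    → {at(lab), key_at(k1,bay), locked(d_bay_store), open(d_bay_lab), open(d_store_office)}

== RESULT ==
["at(lab)", "key_at(k1,bay)", "locked(d_bay_store)", "open(d_bay_lab)", "open(d_store_office)"]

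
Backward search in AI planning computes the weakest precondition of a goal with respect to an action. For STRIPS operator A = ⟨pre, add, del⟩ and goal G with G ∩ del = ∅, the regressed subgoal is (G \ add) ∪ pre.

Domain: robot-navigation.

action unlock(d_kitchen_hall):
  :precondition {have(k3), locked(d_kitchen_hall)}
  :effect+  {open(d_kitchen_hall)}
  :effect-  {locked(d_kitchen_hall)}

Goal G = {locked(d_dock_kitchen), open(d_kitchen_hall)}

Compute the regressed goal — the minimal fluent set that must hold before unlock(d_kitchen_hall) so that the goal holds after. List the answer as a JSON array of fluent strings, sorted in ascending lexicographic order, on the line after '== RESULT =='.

Compute (G \ add) ∪ pre:
  G ∩ del = {}  (empty — regression defined)
  G \ add = {locked(d_dock_kitchen), open(d_kitchen_hall)} \ {open(d_kitchen_hall)} = {locked(d_dock_kitchen)}
  ∪ pre   = {locked(d_dock_kitchen)} ∪ {have(k3), locked(d_kitchen_hall)}
          = {have(k3), locked(d_dock_kitchen), locked(d_kitchen_hall)}

== RESULT ==
["have(k3)", "locked(d_dock_kitchen)", "locked(d_kitchen_hall)"]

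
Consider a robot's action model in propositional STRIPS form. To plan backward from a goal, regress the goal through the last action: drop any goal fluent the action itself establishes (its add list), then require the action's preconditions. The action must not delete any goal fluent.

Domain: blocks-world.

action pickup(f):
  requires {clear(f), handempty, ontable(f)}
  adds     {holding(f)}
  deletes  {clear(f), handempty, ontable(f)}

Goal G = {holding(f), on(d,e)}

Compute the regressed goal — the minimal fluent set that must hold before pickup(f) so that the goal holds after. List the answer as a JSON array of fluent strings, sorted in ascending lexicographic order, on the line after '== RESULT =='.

Regress:
  G ∩ del = {}  (empty — regression defined)
  G \ add = {holding(f), on(d,e)} \ {holding(f)} = {on(d,e)}
  ∪ pre   = {on(d,e)} ∪ {clear(f), handempty, ontable(f)}
          = {clear(f), handempty, on(d,e), ontable(f)}

== RESULT ==
["clear(f)", "handempty", "on(d,e)", "ontable(f)"]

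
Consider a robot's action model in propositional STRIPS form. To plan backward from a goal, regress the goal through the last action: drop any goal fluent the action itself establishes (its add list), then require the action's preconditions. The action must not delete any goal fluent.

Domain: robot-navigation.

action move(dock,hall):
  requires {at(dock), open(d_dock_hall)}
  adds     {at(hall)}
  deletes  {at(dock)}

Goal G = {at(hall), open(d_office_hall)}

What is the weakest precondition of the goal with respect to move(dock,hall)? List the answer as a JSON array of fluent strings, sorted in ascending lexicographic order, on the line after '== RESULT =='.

Compute (G \ add) ∪ pre:
  G ∩ del = {}  (empty — regression defined)
  G \ add = {at(hall), open(d_office_hall)} \ {at(hall)} = {open(d_office_hall)}
  ∪ pre   = {open(d_office_hall)} ∪ {at(dock), open(d_dock_hall)}
          = {at(dock), open(d_dock_hall), open(d_office_hall)}

== RESULT ==
["at(dock)", "open(d_dock_hall)", "open(d_office_hall)"]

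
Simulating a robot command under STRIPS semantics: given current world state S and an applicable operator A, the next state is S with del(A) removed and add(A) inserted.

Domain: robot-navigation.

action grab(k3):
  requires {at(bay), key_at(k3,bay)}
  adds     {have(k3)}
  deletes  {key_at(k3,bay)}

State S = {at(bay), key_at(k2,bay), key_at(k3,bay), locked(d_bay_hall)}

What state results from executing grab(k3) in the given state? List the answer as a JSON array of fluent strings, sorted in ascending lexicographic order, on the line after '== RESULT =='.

Progress:
  pre ⊆ S: {at(bay), key_at(k3,bay)} ⊆ S  — applicable
  S \ del = {at(bay), key_at(k2,bay), locked(d_bay_hall)}
  ∪ add   = {at(bay), have(k3), key_at(k2,bay), locked(d_bay_hall)}

== RESULT ==
["at(bay)", "have(k3)", "key_at(k2,bay)", "locked(d_bay_hall)"]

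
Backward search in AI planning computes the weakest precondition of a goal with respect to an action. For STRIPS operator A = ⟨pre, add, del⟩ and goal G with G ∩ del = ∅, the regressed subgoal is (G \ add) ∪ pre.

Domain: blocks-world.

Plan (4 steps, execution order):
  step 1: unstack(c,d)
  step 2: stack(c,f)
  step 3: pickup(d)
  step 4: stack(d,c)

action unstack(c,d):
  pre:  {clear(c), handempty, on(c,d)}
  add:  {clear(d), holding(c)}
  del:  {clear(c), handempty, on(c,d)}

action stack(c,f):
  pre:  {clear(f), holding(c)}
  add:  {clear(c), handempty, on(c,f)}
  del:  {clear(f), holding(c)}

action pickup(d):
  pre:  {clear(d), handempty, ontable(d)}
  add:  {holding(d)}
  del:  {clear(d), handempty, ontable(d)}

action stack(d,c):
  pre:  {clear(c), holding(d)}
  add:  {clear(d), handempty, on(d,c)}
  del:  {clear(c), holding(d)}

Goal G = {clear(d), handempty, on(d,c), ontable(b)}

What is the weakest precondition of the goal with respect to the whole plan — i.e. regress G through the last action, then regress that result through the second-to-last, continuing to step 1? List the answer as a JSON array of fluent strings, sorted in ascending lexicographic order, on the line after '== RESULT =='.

Regress step by step:
  through step 4 (stack(d,c)): drop {clear(d), handempty, on(d,c)}, keep {ontable(b)}, require {clear(c), holding(d)}
    → {clear(c), holding(d), ontable(b)}
  through step 3 (pickup(d)): drop {holding(d)}, keep {clear(c), ontable(b)}, require {clear(d), handempty, ontable(d)}
    → {clear(c), clear(d), handempty, ontable(b), ontable(d)}
  through step 2 (stack(c,f)): drop {clear(c), handempty}, keep {clear(d), ontable(b), ontable(d)}, require {clear(f), holding(c)}
    → {clear(d), clear(f), holding(c), ontable(b), ontable(d)}
  through step 1 (unstack(c,d)): drop {clear(d), holding(c)}, keep {clear(f), ontable(b), ontable(d)}, require {clear(c), handempty, on(c,d)}
    → {clear(c), clear(f), handempty, on(c,d), ontable(b), ontable(d)}

== RESULT ==
["clear(c)", "clear(f)", "handempty", "on(c,d)", "ontable(b)", "ontable(d)"]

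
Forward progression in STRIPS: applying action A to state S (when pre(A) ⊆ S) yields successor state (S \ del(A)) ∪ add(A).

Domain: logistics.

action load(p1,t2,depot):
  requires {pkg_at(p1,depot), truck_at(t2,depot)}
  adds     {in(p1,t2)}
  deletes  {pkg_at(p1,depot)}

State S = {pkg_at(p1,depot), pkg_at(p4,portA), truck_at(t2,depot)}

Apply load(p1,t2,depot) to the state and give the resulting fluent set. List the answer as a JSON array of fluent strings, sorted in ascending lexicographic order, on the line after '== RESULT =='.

Compute (S \ del) ∪ add:
  pre ⊆ S: {pkg_at(p1,depot), truck_at(t2,depot)} ⊆ S  — applicable
  S \ del = {pkg_at(p4,portA), truck_at(t2,depot)}
  ∪ add   = {in(p1,t2), pkg_at(p4,portA), truck_at(t2,depot)}

== RESULT ==
["in(p1,t2)", "pkg_at(p4,portA)", "truck_at(t2,depot)"]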